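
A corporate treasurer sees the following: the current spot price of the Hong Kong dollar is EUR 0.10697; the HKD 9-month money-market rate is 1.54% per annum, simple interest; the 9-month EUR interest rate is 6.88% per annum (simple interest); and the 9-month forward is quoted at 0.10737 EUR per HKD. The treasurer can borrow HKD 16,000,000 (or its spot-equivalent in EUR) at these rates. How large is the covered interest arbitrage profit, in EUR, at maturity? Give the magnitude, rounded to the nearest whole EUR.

EUR 62,072

T = 9/12 years.
Route A — deposit HKD, sell forward: 16,000,000 × 1.011550 × 0.10737 = EUR 1,737,761.98.
Route B — convert at spot, deposit EUR: 16,000,000 × 0.10697 × 1.051600 = EUR 1,799,834.43.
The quoted forward undervalues HKD, so borrow HKD, convert to EUR at spot, deposit the EUR at 6.88%, and buy HKD forward at 0.10737 to cover the loan.
Arbitrage profit = |1,737,761.98 − 1,799,834.43| = EUR 62,072.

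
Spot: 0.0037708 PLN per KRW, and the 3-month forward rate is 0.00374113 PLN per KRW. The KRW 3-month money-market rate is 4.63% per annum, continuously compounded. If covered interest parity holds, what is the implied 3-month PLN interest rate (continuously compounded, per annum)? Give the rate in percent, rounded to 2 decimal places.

T = 3/12 years.
By CIP, F/S equals the PLN-to-KRW growth ratio: 0.00374113/0.0037708 = 0.9921316.
KRW growth factor: e^(0.0463×3/12) = 1.0116422.
That pins the PLN growth at 1.0036822.
r = ln(1.0036822)/(3/12) = 0.014702 → 1.47%.

1.47%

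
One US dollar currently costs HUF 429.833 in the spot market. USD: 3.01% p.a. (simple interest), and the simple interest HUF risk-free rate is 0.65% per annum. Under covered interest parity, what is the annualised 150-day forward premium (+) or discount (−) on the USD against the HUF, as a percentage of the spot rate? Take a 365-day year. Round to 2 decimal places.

T = 150/365 years.
CIP forward (HUF per USD) = 429.833 × 1.0026712/1.0123699 = 425.715116.
Annualised premium = (F − S)/S × (1/T) = (425.715116 − 429.833)/429.833 ÷ (150/365) = -2.33%.

-2.33%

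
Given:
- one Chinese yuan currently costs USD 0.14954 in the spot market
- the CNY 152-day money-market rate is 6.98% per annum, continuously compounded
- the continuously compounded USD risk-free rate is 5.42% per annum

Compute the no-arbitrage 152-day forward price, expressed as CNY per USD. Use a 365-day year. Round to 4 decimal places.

6.7308

T = 152/365 years.
USD growth factor: e^(0.0542×152/365) = 1.0228276.
Growth of 1 CNY over T: e^(0.0698×152/365) = 1.029494.
Forward (USD per CNY) = 0.14954 × 1.0228276 / 1.029494 = 0.1485717.
Quoted the other way: 1/0.1485717 = 6.7308 CNY per USD.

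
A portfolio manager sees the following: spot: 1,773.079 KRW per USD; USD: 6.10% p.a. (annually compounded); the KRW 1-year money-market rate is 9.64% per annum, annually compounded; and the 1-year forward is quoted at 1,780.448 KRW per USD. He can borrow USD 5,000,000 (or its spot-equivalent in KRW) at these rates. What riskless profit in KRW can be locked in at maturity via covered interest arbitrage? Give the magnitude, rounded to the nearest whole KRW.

T = 1 year.
Route A — deposit USD, sell forward: 5,000,000 × 1.061000 × 1780.448 = KRW 9,445,276,640.00.
Route B — convert at spot, deposit KRW: 5,000,000 × 1773.079 × 1.096400 = KRW 9,720,019,078.00.
The quoted forward undervalues USD, so borrow USD, convert to KRW at spot, deposit the KRW at 9.64%, and buy USD forward at 1,780.448 to cover the loan.
Arbitrage profit = |9,445,276,640.00 − 9,720,019,078.00| = KRW 274,742,438.

KRW 274,742,438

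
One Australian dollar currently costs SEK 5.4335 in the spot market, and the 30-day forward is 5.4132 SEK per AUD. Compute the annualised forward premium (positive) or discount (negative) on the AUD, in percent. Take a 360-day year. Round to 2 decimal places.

T = 30/360 years.
(F − S)/S = (5.4132 − 5.4335)/5.4335 = -0.0037361.
Annualise by dividing by T: -0.0037361 / (30/360) = -0.044833 → -4.48%.

-4.48%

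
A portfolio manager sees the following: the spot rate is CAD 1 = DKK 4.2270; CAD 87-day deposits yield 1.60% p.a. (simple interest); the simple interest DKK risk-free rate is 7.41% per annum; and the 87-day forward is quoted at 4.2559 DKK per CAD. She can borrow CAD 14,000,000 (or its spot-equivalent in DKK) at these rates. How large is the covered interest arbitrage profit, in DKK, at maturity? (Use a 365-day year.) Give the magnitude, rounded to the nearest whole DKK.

DKK 413,383

T = 87/365 years.
Route A — deposit CAD, sell forward: 14,000,000 × 1.0038136986 × 4.2559 = DKK 59,809,830.08.
Route B — convert at spot, deposit DKK: 14,000,000 × 4.2270 × 1.0176621918 = DKK 60,223,213.19.
The quoted forward undervalues CAD, so borrow CAD, convert to DKK at spot, deposit the DKK at 7.41%, and buy CAD forward at 4.2559 to cover the loan.
Arbitrage profit = |59,809,830.08 − 60,223,213.19| = DKK 413,383.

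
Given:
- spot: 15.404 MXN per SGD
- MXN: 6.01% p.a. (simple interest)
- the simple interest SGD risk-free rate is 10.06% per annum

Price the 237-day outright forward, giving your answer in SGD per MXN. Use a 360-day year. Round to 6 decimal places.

T = 237/360 years.
MXN accumulates by 1 + 0.0601×237/360 = 1.0395658.
Growth of 1 SGD over T: 1 + 0.1006×237/360 = 1.0662283.
So F = 15.404 × 1.0395658 / 1.0662283 = 15.01880 (MXN/SGD).
Invert for SGD per MXN: 1 / 15.01880 = 0.066583.

0.066583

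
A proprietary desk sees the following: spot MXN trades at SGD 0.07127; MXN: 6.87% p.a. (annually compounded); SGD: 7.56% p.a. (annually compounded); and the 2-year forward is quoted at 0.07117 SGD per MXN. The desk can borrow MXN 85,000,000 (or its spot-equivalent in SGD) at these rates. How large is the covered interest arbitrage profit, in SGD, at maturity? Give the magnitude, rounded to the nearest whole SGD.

SGD 99,339

T = 2 years.
Keep in MXN, deliver into the forward: 85,000,000·1.14211969·0.07117 = SGD 6,909,195.96.
Swap to SGD now, deposit: 85,000,000·0.07127·1.15691536 = SGD 7,008,535.41.
The quoted forward undervalues MXN, so borrow MXN, convert to SGD at spot, deposit the SGD at 7.56%, and buy MXN forward at 0.07117 to cover the loan.
Arbitrage profit = |6,909,195.96 − 7,008,535.41| = SGD 99,339.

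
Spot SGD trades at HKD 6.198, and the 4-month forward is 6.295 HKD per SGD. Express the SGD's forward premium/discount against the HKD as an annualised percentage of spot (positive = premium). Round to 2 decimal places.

+4.70%

T = 4/12 years.
Period premium: (6.295 − 6.198)/6.198 = 0.0156502.
Annualise by dividing by T: 0.0156502 / (4/12) = 0.046951 → 4.70%.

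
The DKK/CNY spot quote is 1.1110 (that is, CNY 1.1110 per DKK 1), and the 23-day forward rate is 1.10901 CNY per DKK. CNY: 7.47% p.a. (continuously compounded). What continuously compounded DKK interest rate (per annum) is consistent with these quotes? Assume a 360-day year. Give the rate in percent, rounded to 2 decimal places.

T = 23/360 years.
F/S = 1.10901/1.111 = 0.9982088 = (growth of CNY) / (growth of DKK).
CNY growth factor: e^(0.0747×23/360) = 1.0047839.
That pins the DKK growth at 1.0065869.
Take logs: ln 1.0065869 / (23/360) = 0.102761, so 10.28%.

10.28%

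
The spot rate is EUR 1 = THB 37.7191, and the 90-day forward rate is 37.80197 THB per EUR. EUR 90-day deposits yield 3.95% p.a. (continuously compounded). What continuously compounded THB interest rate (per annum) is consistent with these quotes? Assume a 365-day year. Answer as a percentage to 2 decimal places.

T = 90/365 years.
CIP gives F = S · g_THB/g_EUR, so g_THB/g_EUR = 37.80197/37.7191 = 1.0021970.
The EUR side grows by e^(0.0395×90/365) = 1.0097873.
Hence g_THB = 1.0120058.
r = ln(1.0120058)/(90/365) = 0.048400 → 4.84%.

4.84%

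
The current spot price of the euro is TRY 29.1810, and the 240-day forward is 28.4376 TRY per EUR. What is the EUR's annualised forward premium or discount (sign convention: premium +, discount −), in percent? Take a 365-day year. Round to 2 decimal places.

T = 240/365 years.
EUR trades forward at -2.54755% vs spot over the period.
Annualise by dividing by T: -0.0254755 / (240/365) = -0.038744 → -3.87%.

-3.87%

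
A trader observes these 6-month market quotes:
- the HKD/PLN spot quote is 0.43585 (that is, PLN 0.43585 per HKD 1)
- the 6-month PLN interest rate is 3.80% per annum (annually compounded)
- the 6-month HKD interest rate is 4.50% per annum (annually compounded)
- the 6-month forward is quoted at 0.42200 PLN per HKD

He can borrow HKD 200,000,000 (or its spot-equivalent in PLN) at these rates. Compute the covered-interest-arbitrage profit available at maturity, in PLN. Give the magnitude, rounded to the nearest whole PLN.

T = 6/12 years.
Route A — deposit HKD, sell forward: 200,000,000 × 1.022252415 × 0.42200 = PLN 86,278,103.83.
Route B — convert at spot, deposit PLN: 200,000,000 × 0.43585 × 1.0188228502 = PLN 88,810,787.85.
The quoted forward undervalues HKD, so borrow HKD, convert to PLN at spot, deposit the PLN at 3.80%, and buy HKD forward at 0.42200 to cover the loan.
Profit = 88,810,787.85 − 86,278,103.83 = PLN 2,532,684.

PLN 2,532,684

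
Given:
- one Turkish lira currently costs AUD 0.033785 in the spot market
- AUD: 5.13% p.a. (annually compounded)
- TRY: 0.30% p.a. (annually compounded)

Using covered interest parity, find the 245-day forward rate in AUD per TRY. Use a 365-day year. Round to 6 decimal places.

0.034869

T = 245/365 years.
AUD growth factor: (1 + 0.0513)^(245/365) = 1.0341503.
TRY growth factor: (1 + 0.0030)^(245/365) = 1.0020127.
Forward (AUD per TRY) = 0.033785 × 1.0341503 / 1.0020127 = 0.03486859.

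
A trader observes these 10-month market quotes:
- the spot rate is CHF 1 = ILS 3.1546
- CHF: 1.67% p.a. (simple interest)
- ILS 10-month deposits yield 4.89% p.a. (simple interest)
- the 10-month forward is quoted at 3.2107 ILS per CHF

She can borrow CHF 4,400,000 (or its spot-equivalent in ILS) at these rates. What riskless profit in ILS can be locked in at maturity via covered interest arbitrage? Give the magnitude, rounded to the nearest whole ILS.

ILS 122,178

T = 10/12 years.
Keep in CHF, deliver into the forward: 4,400,000·1.0139166667·3.2107 = ILS 14,323,681.86.
Swap to ILS now, deposit: 4,400,000·3.1546·1.040750 = ILS 14,445,859.78.
The quoted forward undervalues CHF, so borrow CHF, convert to ILS at spot, deposit the ILS at 4.89%, and buy CHF forward at 3.2107 to cover the loan.
Arbitrage profit = |14,323,681.86 − 14,445,859.78| = ILS 122,178.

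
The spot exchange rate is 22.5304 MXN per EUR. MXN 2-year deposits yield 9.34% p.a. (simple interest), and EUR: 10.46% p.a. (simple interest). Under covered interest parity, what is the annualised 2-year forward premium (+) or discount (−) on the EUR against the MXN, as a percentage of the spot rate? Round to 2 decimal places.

T = 2 years.
F = S · g_MXN/g_EUR = 22.5304 × 1.186800/1.209200 = 22.1130324.
Annualised premium = (F − S)/S × (1/T) = (22.1130324 − 22.5304)/22.5304 ÷ 2 = -0.93%.

-0.93%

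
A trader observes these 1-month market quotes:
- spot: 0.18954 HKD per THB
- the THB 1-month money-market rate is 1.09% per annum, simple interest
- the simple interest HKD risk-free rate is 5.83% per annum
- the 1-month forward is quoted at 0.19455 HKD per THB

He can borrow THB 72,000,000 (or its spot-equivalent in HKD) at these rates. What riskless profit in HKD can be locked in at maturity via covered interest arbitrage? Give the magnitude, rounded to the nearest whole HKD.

T = 1/12 years.
Route A — deposit THB, sell forward: 72,000,000 × 1.0009083333 × 0.19455 = HKD 14,020,323.57.
Route B — convert at spot, deposit HKD: 72,000,000 × 0.18954 × 1.0048583333 = HKD 13,713,181.09.
The quoted forward overvalues THB, so borrow HKD, buy THB at spot, deposit the THB at 1.09%, and sell the proceeds forward at 0.19455.
The gap between the two covered legs is HKD 307,142.

HKD 307,142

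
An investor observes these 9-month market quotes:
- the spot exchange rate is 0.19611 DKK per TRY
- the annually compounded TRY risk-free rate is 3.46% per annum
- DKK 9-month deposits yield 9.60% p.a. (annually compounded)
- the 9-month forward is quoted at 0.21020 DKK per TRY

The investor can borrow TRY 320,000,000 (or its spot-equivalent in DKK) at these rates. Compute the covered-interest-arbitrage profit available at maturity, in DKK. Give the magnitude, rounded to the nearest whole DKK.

T = 9/12 years.
Keep in TRY, deliver into the forward: 320,000,000·1.0258393535·0.21020 = DKK 69,002,058.27.
Swap to DKK now, deposit: 320,000,000·0.19611·1.0711688028 = DKK 67,221,412.45.
The quoted forward overvalues TRY, so borrow DKK, buy TRY at spot, deposit the TRY at 3.46%, and sell the proceeds forward at 0.21020.
Arbitrage profit = |69,002,058.27 − 67,221,412.45| = DKK 1,780,646.

DKK 1,780,646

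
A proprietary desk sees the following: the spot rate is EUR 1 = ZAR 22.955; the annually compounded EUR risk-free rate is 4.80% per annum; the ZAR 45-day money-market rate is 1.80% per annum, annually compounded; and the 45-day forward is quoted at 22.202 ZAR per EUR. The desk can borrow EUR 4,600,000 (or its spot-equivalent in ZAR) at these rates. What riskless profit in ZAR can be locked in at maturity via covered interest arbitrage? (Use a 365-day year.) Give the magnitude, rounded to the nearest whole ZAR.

T = 45/365 years.
Route A — deposit EUR, sell forward: 4,600,000 × 1.00579690553 × 22.202 = ZAR 102,721,233.32.
Route B — convert at spot, deposit ZAR: 4,600,000 × 22.955 × 1.00220186251 = ZAR 105,825,501.27.
The quoted forward undervalues EUR, so borrow EUR, convert to ZAR at spot, deposit the ZAR at 1.80%, and buy EUR forward at 22.202 to cover the loan.
The gap between the two covered legs is ZAR 3,104,268.

ZAR 3,104,268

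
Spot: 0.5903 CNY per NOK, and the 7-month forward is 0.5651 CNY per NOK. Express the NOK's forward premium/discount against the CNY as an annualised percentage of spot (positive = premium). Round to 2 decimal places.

T = 7/12 years.
(F − S)/S = (0.5651 − 0.5903)/0.5903 = -0.0426902.
Annualise by dividing by T: -0.0426902 / (7/12) = -0.073183 → -7.32%.

-7.32%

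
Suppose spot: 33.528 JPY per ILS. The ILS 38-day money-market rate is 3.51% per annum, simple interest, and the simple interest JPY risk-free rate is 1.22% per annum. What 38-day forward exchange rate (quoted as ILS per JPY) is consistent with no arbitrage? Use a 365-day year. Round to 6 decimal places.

0.029897

T = 38/365 years.
Growth of 1 JPY over T: 1 + 0.0122×38/365 = 1.0012701.
ILS growth factor: 1 + 0.0351×38/365 = 1.0036542.
Forward (JPY per ILS) = 33.528 × 1.0012701 / 1.0036542 = 33.44836.
Quoted the other way: 1/33.44836 = 0.029897 ILS per JPY.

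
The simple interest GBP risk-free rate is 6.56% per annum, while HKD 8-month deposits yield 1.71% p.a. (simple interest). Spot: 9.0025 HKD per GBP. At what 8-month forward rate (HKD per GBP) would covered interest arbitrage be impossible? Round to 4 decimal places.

8.7236

T = 8/12 years.
Growth of 1 HKD over T: 1 + 0.0171×8/12 = 1.011400.
Growth of 1 GBP over T: 1 + 0.0656×8/12 = 1.0437333.
Forward (HKD per GBP) = 9.0025 × 1.011400 / 1.0437333 = 8.723616.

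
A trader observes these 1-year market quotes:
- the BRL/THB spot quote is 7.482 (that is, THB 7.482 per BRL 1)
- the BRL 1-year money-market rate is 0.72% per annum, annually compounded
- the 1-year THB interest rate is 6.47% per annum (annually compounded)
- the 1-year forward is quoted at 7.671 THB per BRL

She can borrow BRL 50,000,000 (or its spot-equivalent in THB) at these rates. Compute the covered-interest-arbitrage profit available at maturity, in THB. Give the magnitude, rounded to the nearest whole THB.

THB 11,992,710

T = 1 year.
Route A — deposit BRL, sell forward: 50,000,000 × 1.007200 × 7.671 = THB 386,311,560.00.
Route B — convert at spot, deposit THB: 50,000,000 × 7.482 × 1.064700 = THB 398,304,270.00.
The quoted forward undervalues BRL, so borrow BRL, convert to THB at spot, deposit the THB at 6.47%, and buy BRL forward at 7.671 to cover the loan.
Arbitrage profit = |386,311,560.00 − 398,304,270.00| = THB 11,992,710.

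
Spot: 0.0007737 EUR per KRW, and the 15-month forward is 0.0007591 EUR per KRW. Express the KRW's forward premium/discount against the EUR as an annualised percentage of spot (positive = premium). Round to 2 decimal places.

-1.51%

T = 15/12 years.
KRW trades forward at -1.88704% vs spot over the period.
×(1/T) gives -1.51% p.a.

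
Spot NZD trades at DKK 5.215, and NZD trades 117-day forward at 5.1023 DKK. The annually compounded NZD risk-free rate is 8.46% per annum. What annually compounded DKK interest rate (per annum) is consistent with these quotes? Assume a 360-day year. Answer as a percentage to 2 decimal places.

1.41%

T = 117/360 years.
F/S = 5.1023/5.215 = 0.9783893 = (growth of DKK) / (growth of NZD).
The NZD side grows by (1 + 0.0846)^(117/360) = 1.0267451.
That pins the DKK growth at 1.0045564.
Annualise: 1.0045564^(360/117) − 1 = 0.014086 = 1.41%.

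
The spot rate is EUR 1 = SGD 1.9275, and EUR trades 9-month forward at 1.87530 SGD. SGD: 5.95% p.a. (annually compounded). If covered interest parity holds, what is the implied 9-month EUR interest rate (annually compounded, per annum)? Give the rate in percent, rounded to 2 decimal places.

9.90%

T = 9/12 years.
By CIP, F/S equals the SGD-to-EUR growth ratio: 1.8753/1.9275 = 0.9729183.
The SGD side grows by (1 + 0.0595)^(9/12) = 1.0443011.
Hence g_EUR = 1.0733698.
Annualise: 1.0733698^(12/9) − 1 = 0.099004 = 9.90%.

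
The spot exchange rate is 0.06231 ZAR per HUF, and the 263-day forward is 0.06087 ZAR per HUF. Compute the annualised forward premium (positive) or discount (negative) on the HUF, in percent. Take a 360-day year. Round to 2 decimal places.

-3.16%

T = 263/360 years.
Period premium: (0.06087 − 0.06231)/0.06231 = -0.0231103.
Annualise by dividing by T: -0.0231103 / (263/360) = -0.031634 → -3.16%.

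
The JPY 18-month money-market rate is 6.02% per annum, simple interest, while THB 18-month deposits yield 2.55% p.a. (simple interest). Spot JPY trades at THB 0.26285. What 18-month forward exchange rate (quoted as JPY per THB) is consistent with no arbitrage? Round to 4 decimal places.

T = 18/12 years.
Growth of 1 THB over T: 1 + 0.0255×18/12 = 1.038250.
JPY growth factor: 1 + 0.0602×18/12 = 1.090300.
Forward (THB per JPY) = 0.26285 × 1.038250 / 1.090300 = 0.2503018.
Invert for JPY per THB: 1 / 0.2503018 = 3.9952.

3.9952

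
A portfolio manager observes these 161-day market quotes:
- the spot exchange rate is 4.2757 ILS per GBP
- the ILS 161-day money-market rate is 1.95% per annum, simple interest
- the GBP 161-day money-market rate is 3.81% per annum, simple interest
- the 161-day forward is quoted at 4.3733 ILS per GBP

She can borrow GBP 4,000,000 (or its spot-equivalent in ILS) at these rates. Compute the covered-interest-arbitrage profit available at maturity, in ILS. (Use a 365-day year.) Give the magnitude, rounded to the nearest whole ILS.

T = 161/365 years.
Invest the GBP and cover forward: 4,000,000 × 1.0168057534 × 4.3733 = ILS 17,787,186.41.
Convert at spot and invest in ILS: 4,000,000 × 4.2757 × 1.0086013699 = ILS 17,249,907.51.
The quoted forward overvalues GBP, so borrow ILS, buy GBP at spot, deposit the GBP at 3.81%, and sell the proceeds forward at 4.3733.
The gap between the two covered legs is ILS 537,279.

ILS 537,279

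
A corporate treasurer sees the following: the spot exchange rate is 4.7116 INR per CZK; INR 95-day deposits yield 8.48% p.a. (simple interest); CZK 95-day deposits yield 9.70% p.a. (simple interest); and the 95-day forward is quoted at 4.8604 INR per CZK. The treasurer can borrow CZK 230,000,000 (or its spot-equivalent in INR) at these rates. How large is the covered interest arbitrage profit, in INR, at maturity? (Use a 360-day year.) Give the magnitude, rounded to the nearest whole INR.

INR 38,588,848

T = 95/360 years.
Keep in CZK, deliver into the forward: 230,000,000·1.025597222222·4.8604 = INR 1,146,506,929.94.
Swap to INR now, deposit: 230,000,000·4.7116·1.022377777778 = INR 1,107,918,081.69.
The quoted forward overvalues CZK, so borrow INR, buy CZK at spot, deposit the CZK at 9.70%, and sell the proceeds forward at 4.8604.
Arbitrage profit = |1,146,506,929.94 − 1,107,918,081.69| = INR 38,588,848.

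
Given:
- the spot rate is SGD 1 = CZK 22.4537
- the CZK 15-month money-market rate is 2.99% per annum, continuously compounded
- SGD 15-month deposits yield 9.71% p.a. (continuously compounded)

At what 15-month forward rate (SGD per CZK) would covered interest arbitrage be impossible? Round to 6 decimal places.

0.048439

T = 15/12 years.
CZK growth factor: e^(0.0299×15/12) = 1.0380822.
SGD growth factor: e^(0.0971×15/12) = 1.1290482.
Forward (CZK per SGD) = 22.4537 × 1.0380822 / 1.1290482 = 20.64463.
Invert for SGD per CZK: 1 / 20.64463 = 0.048439.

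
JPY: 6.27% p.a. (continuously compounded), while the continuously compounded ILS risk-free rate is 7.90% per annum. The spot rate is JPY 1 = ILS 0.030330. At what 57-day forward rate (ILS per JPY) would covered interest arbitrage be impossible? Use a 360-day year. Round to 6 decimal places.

T = 57/360 years.
ILS accumulates by e^(0.0790×57/360) = 1.0125869.
JPY accumulates by e^(0.0627×57/360) = 1.0099769.
CIP: F = S · (grow ILS)/(grow JPY) = 0.03033 × 1.0125869/1.0099769 = 0.03040838 ILS per JPY.

0.030408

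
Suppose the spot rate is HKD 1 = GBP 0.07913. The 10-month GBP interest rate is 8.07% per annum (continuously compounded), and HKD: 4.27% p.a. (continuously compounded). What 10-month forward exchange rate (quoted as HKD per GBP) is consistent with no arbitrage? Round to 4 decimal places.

T = 10/12 years.
GBP growth factor: e^(0.0807×10/12) = 1.06956284.
HKD growth factor: e^(0.0427×10/12) = 1.036224.
CIP: F = S · (grow GBP)/(grow HKD) = 0.07913 × 1.06956284/1.036224 = 0.081675880 GBP per HKD.
Quoted the other way: 1/0.081675880 = 12.2435 HKD per GBP.

12.2435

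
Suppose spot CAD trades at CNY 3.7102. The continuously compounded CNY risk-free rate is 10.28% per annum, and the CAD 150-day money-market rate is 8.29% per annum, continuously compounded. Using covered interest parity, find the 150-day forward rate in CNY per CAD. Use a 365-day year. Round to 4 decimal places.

T = 150/365 years.
CNY accumulates by e^(0.1028×150/365) = 1.0431517.
CAD accumulates by e^(0.0829×150/365) = 1.0346555.
So F = 3.7102 × 1.0431517 / 1.0346555 = 3.740667 (CNY/CAD).

3.7407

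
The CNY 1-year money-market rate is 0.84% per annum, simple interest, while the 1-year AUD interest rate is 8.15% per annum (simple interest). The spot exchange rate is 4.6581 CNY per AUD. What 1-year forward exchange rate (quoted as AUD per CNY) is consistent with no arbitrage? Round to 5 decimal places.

0.23024

T = 1 year.
CNY growth factor: 1 + 0.0084×1 = 1.008400.
Growth of 1 AUD over T: 1 + 0.0815×1 = 1.081500.
Forward (CNY per AUD) = 4.6581 × 1.008400 / 1.081500 = 4.343253.
Quoted the other way: 1/4.343253 = 0.23024 AUD per CNY.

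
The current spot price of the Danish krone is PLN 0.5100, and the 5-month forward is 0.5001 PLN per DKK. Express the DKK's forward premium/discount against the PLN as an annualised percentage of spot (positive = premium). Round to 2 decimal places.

-4.66%

T = 5/12 years.
(F − S)/S = (0.5001 − 0.51)/0.51 = -0.0194118.
Per annum: -0.0194118 / (5/12) = -0.046588 = -4.66%.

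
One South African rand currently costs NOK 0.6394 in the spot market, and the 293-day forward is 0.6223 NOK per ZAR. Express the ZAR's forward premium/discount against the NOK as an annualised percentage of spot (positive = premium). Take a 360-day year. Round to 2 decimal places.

T = 293/360 years.
ZAR trades forward at -2.67438% vs spot over the period.
Annualise by dividing by T: -0.0267438 / (293/360) = -0.032859 → -3.29%.

-3.29%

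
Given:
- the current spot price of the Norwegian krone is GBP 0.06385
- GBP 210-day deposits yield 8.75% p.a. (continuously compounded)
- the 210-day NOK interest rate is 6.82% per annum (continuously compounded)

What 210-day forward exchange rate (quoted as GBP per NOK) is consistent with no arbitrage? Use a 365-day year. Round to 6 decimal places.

T = 210/365 years.
Growth of 1 GBP over T: e^(0.0875×210/365) = 1.0516312.
NOK accumulates by e^(0.0682×210/365) = 1.0400183.
Forward (GBP per NOK) = 0.06385 × 1.0516312 / 1.0400183 = 0.06456295.

0.064563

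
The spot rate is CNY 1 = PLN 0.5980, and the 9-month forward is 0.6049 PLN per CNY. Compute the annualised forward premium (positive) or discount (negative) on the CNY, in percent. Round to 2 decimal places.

+1.54%

T = 9/12 years.
CNY trades forward at +1.15385% vs spot over the period.
Annualise by dividing by T: 0.0115385 / (9/12) = 0.015385 → 1.54%.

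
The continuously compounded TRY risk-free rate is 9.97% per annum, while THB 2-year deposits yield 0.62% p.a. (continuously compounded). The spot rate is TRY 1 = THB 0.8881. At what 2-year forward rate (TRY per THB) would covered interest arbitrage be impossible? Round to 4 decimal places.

1.3575

T = 2 years.
THB accumulates by e^(0.0062×2) = 1.0124772.
TRY accumulates by e^(0.0997×2) = 1.2206701.
CIP: F = S · (grow THB)/(grow TRY) = 0.8881 × 1.0124772/1.2206701 = 0.7366290 THB per TRY.
Quoted the other way: 1/0.7366290 = 1.3575 TRY per THB.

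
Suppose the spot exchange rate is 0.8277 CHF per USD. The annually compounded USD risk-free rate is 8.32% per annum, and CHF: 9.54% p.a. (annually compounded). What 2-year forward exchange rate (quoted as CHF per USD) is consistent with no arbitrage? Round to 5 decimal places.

0.84645

T = 2 years.
CHF growth factor: (1 + 0.0954)^2 = 1.1999012.
Growth of 1 USD over T: (1 + 0.0832)^2 = 1.1733222.
CIP: F = S · (grow CHF)/(grow USD) = 0.8277 × 1.1999012/1.1733222 = 0.8464497 CHF per USD.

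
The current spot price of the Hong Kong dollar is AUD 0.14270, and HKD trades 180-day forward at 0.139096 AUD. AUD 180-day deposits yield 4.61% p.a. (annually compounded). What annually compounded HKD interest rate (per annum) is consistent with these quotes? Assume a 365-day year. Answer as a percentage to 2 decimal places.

10.18%

T = 180/365 years.
By CIP, F/S equals the AUD-to-HKD growth ratio: 0.139096/0.1427 = 0.9747442.
AUD growth factor: (1 + 0.0461)^(180/365) = 1.0224746.
So the HKD growth factor = 1.0489671.
Annualise: 1.0489671^(365/180) − 1 = 0.101794 = 10.18%.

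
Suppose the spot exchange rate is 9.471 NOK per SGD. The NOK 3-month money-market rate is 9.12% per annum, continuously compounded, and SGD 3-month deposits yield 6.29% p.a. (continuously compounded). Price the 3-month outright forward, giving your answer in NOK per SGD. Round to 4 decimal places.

T = 3/12 years.
Growth of 1 NOK over T: e^(0.0912×3/12) = 1.0230619.
SGD accumulates by e^(0.0629×3/12) = 1.0158493.
Forward (NOK per SGD) = 9.471 × 1.0230619 / 1.0158493 = 9.538245.

9.5382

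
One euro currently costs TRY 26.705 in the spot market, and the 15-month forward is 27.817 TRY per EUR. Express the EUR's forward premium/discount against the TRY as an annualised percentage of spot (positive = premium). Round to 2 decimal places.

T = 15/12 years.
Period premium: (27.817 − 26.705)/26.705 = 0.0416401.
×(1/T) gives 3.33% p.a.

+3.33%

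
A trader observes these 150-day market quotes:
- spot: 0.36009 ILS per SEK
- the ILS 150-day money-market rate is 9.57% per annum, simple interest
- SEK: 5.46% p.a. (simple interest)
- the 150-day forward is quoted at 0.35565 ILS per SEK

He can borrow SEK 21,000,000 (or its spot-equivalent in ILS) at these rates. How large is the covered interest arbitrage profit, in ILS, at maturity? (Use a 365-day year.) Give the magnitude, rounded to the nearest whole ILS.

T = 150/365 years.
Keep in SEK, deliver into the forward: 21,000,000·1.022438356·0.35565 = ILS 7,636,234.23.
Swap to ILS now, deposit: 21,000,000·0.36009·1.039328767 = ILS 7,859,289.81.
The quoted forward undervalues SEK, so borrow SEK, convert to ILS at spot, deposit the ILS at 9.57%, and buy SEK forward at 0.35565 to cover the loan.
Profit = 7,859,289.81 − 7,636,234.23 = ILS 223,056.

ILS 223,056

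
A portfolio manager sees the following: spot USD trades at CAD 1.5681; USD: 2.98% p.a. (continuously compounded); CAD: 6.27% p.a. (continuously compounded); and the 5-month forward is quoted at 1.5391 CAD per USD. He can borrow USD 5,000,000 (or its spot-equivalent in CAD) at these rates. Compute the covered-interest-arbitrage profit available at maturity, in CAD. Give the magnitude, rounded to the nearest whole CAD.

CAD 256,384

T = 5/12 years.
Invest the USD and cover forward: 5,000,000 × 1.012494074 × 1.5391 = CAD 7,791,648.15.
Convert at spot and invest in CAD: 5,000,000 × 1.5681 × 1.026469249 = CAD 8,048,032.15.
The quoted forward undervalues USD, so borrow USD, convert to CAD at spot, deposit the CAD at 6.27%, and buy USD forward at 1.5391 to cover the loan.
The gap between the two covered legs is CAD 256,384.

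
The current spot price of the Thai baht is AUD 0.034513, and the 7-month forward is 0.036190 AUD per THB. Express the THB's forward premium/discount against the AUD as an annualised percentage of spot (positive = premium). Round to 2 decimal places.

+8.33%

T = 7/12 years.
Period premium: (0.036190 − 0.034513)/0.034513 = 0.0485904.
Per annum: 0.0485904 / (7/12) = 0.083298 = 8.33%.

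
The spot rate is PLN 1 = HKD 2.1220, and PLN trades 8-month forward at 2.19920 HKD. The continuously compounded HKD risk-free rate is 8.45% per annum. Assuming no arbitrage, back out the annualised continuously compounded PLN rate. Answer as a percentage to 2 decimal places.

T = 8/12 years.
CIP gives F = S · g_HKD/g_PLN, so g_HKD/g_PLN = 2.1992/2.122 = 1.0363808.
The HKD side grows by e^(0.0845×8/12) = 1.0579503.
That pins the PLN growth at 1.0208123.
Take logs: ln 1.0208123 / (8/12) = 0.030898, so 3.09%.

3.09%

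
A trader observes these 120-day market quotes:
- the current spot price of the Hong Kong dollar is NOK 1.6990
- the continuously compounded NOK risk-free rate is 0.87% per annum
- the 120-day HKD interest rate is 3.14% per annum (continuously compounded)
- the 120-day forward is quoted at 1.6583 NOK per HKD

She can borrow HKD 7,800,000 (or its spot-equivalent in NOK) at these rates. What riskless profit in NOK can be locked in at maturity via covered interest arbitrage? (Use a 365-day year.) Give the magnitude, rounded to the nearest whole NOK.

NOK 221,199

T = 120/365 years.
Invest the HKD and cover forward: 7,800,000 × 1.0103767566 × 1.6583 = NOK 13,068,960.65.
Convert at spot and invest in NOK: 7,800,000 × 1.6990 × 1.0028643685 = NOK 13,290,159.18.
The quoted forward undervalues HKD, so borrow HKD, convert to NOK at spot, deposit the NOK at 0.87%, and buy HKD forward at 1.6583 to cover the loan.
The gap between the two covered legs is NOK 221,199.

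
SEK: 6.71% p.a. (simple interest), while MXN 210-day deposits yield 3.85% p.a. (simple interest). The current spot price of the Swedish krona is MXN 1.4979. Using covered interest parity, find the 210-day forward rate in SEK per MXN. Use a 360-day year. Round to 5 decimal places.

0.67849

T = 210/360 years.
MXN accumulates by 1 + 0.0385×210/360 = 1.0224583.
SEK accumulates by 1 + 0.0671×210/360 = 1.0391417.
Forward (MXN per SEK) = 1.4979 × 1.0224583 / 1.0391417 = 1.473851.
Quoted the other way: 1/1.473851 = 0.67849 SEK per MXN.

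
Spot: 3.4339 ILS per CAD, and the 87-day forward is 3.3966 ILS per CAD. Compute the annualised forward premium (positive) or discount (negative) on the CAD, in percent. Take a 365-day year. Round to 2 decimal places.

T = 87/365 years.
(F − S)/S = (3.3966 − 3.4339)/3.4339 = -0.0108623.
Annualise by dividing by T: -0.0108623 / (87/365) = -0.045572 → -4.56%.

-4.56%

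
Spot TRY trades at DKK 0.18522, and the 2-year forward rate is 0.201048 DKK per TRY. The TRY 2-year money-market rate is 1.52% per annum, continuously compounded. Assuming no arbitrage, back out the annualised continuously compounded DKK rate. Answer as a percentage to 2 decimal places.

5.62%

T = 2 years.
By CIP, F/S equals the DKK-to-TRY growth ratio: 0.201048/0.18522 = 1.0854551.
TRY growth factor: e^(0.0152×2) = 1.0308668.
That pins the DKK growth at 1.1189596.
Take logs: ln 1.1189596 / 2 = 0.056200, so 5.62%.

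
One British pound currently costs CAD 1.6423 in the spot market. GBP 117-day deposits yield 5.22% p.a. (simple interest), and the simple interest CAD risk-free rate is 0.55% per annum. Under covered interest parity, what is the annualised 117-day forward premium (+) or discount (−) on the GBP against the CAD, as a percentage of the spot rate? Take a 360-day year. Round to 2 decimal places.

T = 117/360 years.
CIP forward (CAD per GBP) = 1.6423 × 1.0017875/1.016965 = 1.6177898.
Annualised premium = (F − S)/S × (1/T) = (1.6177898 − 1.6423)/1.6423 ÷ (117/360) = -4.59%.

-4.59%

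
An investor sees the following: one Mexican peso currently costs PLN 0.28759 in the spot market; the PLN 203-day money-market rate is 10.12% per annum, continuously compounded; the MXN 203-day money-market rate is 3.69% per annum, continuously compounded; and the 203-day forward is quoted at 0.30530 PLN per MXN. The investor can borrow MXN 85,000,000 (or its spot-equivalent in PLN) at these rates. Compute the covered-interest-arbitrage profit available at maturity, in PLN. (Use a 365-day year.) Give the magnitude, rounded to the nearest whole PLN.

PLN 628,098

T = 203/365 years.
Invest the MXN and cover forward: 85,000,000 × 1.0207344996 × 0.30530 = PLN 26,488,570.63.
Convert at spot and invest in PLN: 85,000,000 × 0.28759 × 1.0578979102 = PLN 25,860,473.10.
The quoted forward overvalues MXN, so borrow PLN, buy MXN at spot, deposit the MXN at 3.69%, and sell the proceeds forward at 0.30530.
Profit = 26,488,570.63 − 25,860,473.10 = PLN 628,098.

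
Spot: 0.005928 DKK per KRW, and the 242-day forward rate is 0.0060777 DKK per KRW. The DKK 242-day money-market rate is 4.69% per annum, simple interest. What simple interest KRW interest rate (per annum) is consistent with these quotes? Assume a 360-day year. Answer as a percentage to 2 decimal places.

T = 242/360 years.
By CIP, F/S equals the DKK-to-KRW growth ratio: 0.0060777/0.005928 = 1.0252530.
The DKK side grows by 1 + 0.0469×242/360 = 1.0315272.
That pins the KRW growth at 1.0061197.
(1.0061197 − 1)/T = 0.009104, i.e. 0.91%.

0.91%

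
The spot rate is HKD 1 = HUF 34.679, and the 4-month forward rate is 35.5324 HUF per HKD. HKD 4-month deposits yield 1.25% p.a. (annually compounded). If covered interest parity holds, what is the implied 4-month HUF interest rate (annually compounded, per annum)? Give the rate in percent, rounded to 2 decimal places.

8.91%

T = 4/12 years.
By CIP, F/S equals the HUF-to-HKD growth ratio: 35.5324/34.679 = 1.0246086.
The HKD side grows by (1 + 0.0125)^(4/12) = 1.0041494.
So the HUF growth factor = 1.0288601.
Annualise: 1.0288601^(12/4) − 1 = 0.089103 = 8.91%.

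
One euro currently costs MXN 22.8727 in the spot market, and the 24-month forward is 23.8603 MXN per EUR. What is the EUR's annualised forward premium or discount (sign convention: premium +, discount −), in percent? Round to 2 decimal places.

T = 2 years.
(F − S)/S = (23.8603 − 22.8727)/22.8727 = 0.0431781.
×(1/T) gives 2.16% p.a.

+2.16%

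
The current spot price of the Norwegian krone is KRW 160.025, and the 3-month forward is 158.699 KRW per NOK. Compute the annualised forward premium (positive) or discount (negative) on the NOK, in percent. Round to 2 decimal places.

-3.31%

T = 3/12 years.
(F − S)/S = (158.699 − 160.025)/160.025 = -0.0082862.
Per annum: -0.0082862 / (3/12) = -0.033145 = -3.31%.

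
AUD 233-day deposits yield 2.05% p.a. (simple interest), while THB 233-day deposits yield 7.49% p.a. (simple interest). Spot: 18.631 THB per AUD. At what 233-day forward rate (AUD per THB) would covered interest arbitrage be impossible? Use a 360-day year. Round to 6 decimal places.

T = 233/360 years.
THB accumulates by 1 + 0.0749×233/360 = 1.0484769.
AUD growth factor: 1 + 0.0205×233/360 = 1.0132681.
So F = 18.631 × 1.0484769 / 1.0132681 = 19.27839 (THB/AUD).
Invert for AUD per THB: 1 / 19.27839 = 0.051872.

0.051872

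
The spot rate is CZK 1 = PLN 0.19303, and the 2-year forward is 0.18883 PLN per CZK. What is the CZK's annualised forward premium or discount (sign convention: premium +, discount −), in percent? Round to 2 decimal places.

-1.09%

T = 2 years.
CZK trades forward at -2.17583% vs spot over the period.
Per annum: -0.0217583 / 2 = -0.010879 = -1.09%.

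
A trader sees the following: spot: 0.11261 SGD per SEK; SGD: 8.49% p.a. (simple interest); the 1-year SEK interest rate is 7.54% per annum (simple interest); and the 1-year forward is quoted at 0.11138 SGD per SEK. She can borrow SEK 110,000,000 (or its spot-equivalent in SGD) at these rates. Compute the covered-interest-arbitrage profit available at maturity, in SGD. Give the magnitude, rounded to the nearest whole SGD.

SGD 263,179

T = 1 year.
Route A — deposit SEK, sell forward: 110,000,000 × 1.075400 × 0.11138 = SGD 13,175,585.72.
Route B — convert at spot, deposit SGD: 110,000,000 × 0.11261 × 1.084900 = SGD 13,438,764.79.
The quoted forward undervalues SEK, so borrow SEK, convert to SGD at spot, deposit the SGD at 8.49%, and buy SEK forward at 0.11138 to cover the loan.
The gap between the two covered legs is SGD 263,179.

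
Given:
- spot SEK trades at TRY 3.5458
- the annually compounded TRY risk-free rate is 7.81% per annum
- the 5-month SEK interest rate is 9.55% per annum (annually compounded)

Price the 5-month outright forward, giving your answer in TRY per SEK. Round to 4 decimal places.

T = 5/12 years.
TRY accumulates by (1 + 0.0781)^(5/12) = 1.0318295.
SEK growth factor: (1 + 0.0955)^(5/12) = 1.0387359.
So F = 3.5458 × 1.0318295 / 1.0387359 = 3.522225 (TRY/SEK).

3.5222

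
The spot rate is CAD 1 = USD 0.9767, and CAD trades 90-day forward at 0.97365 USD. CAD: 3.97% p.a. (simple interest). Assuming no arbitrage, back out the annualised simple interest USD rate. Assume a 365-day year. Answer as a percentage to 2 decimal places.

T = 90/365 years.
CIP gives F = S · g_USD/g_CAD, so g_USD/g_CAD = 0.97365/0.9767 = 0.9968772.
CAD growth factor: 1 + 0.0397×90/365 = 1.009789.
Hence g_USD = 1.0066356.
(1.0066356 − 1)/T = 0.026911, i.e. 2.69%.

2.69%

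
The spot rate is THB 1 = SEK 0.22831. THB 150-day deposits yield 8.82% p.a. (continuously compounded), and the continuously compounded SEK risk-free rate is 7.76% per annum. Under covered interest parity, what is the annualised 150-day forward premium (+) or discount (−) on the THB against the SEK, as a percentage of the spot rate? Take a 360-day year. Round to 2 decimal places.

T = 150/360 years.
F = S · g_SEK/g_THB = 0.22831 × 1.0328617/1.0374336 = 0.22730385.
(F − S)/S ÷ T = (0.22730385 − 0.22831)/0.22831/(150/360) = -0.010577 → -1.06%.

-1.06%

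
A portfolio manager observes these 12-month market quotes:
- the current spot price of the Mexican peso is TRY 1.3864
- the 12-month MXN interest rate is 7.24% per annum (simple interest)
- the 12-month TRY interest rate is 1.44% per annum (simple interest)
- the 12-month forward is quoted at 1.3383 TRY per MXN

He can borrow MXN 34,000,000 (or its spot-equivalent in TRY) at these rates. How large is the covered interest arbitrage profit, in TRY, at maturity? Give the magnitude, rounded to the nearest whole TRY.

TRY 980,178

T = 1 year.
Route A — deposit MXN, sell forward: 34,000,000 × 1.072400 × 1.3383 = TRY 48,796,559.28.
Route B — convert at spot, deposit TRY: 34,000,000 × 1.3864 × 1.014400 = TRY 47,816,381.44.
The quoted forward overvalues MXN, so borrow TRY, buy MXN at spot, deposit the MXN at 7.24%, and sell the proceeds forward at 1.3383.
Arbitrage profit = |48,796,559.28 − 47,816,381.44| = TRY 980,178.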